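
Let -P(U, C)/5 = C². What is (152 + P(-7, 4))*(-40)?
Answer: -2880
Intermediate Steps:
P(U, C) = -5*C²
(152 + P(-7, 4))*(-40) = (152 - 5*4²)*(-40) = (152 - 5*16)*(-40) = (152 - 80)*(-40) = 72*(-40) = -2880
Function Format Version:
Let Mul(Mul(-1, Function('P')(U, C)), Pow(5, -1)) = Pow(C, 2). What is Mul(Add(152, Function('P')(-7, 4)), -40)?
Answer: -2880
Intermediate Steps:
Function('P')(U, C) = Mul(-5, Pow(C, 2))
Mul(Add(152, Function('P')(-7, 4)), -40) = Mul(Add(152, Mul(-5, Pow(4, 2))), -40) = Mul(Add(152, Mul(-5, 16)), -40) = Mul(Add(152, -80), -40) = Mul(72, -40) = -2880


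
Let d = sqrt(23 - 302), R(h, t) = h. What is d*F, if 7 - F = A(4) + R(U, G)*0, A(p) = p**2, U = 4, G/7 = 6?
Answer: -27*I*sqrt(31) ≈ -150.33*I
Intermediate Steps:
G = 42 (G = 7*6 = 42)
F = -9 (F = 7 - (4**2 + 4*0) = 7 - (16 + 0) = 7 - 1*16 = 7 - 16 = -9)
d = 3*I*sqrt(31) (d = sqrt(-279) = 3*I*sqrt(31) ≈ 16.703*I)
d*F = (3*I*sqrt(31))*(-9) = -27*I*sqrt(31)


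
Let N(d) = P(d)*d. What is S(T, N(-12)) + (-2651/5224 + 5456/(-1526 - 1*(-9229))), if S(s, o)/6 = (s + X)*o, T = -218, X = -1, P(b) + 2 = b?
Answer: -8883156593453/40240472 ≈ -2.2075e+5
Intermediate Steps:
P(b) = -2 + b
N(d) = d*(-2 + d) (N(d) = (-2 + d)*d = d*(-2 + d))
S(s, o) = 6*o*(-1 + s) (S(s, o) = 6*((s - 1)*o) = 6*((-1 + s)*o) = 6*(o*(-1 + s)) = 6*o*(-1 + s))
S(T, N(-12)) + (-2651/5224 + 5456/(-1526 - 1*(-9229))) = 6*(-12*(-2 - 12))*(-1 - 218) + (-2651/5224 + 5456/(-1526 - 1*(-9229))) = 6*(-12*(-14))*(-219) + (-2651*1/5224 + 5456/(-1526 + 9229)) = 6*168*(-219) + (-2651/5224 + 5456/7703) = -220752 + (-2651/5224 + 5456*(1/7703)) = -220752 + (-2651/5224 + 5456/7703) = -220752 + 8081491/40240472 = -8883156593453/40240472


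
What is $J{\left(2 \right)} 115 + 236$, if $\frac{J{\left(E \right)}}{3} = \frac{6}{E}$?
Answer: $1271$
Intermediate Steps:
$J{\left(E \right)} = \frac{18}{E}$ ($J{\left(E \right)} = 3 \frac{6}{E} = \frac{18}{E}$)
$J{\left(2 \right)} 115 + 236 = \frac{18}{2} \cdot 115 + 236 = 18 \cdot \frac{1}{2} \cdot 115 + 236 = 9 \cdot 115 + 236 = 1035 + 236 = 1271$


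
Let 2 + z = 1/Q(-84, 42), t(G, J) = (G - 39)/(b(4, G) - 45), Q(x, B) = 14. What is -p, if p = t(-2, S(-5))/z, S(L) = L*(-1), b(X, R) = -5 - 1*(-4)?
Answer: 287/621 ≈ 0.46216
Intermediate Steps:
b(X, R) = -1 (b(X, R) = -5 + 4 = -1)
S(L) = -L
t(G, J) = 39/46 - G/46 (t(G, J) = (G - 39)/(-1 - 45) = (-39 + G)/(-46) = (-39 + G)*(-1/46) = 39/46 - G/46)
z = -27/14 (z = -2 + 1/14 = -27/14 ≈ -1.9286)
p = -287/621 (p = (39/46 - 1/46*(-2))/(-27/14) = (39/46 + 1/23)*(-14/27) = (41/46)*(-14/27) = -287/621 ≈ -0.46216)
-p = -1*(-287/621) = 287/621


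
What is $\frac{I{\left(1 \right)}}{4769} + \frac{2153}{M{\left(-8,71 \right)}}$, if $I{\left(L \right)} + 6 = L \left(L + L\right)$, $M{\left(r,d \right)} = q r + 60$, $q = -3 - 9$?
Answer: $\frac{10267033}{743964} \approx 13.8$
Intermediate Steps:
$q = -12$
$M{\left(r,d \right)} = 60 - 12 r$ ($M{\left(r,d \right)} = - 12 r + 60 = 60 - 12 r$)
$I{\left(L \right)} = -6 + 2 L^{2}$ ($I{\left(L \right)} = -6 + L \left(L + L\right) = -6 + L 2 L = -6 + 2 L^{2}$)
$\frac{I{\left(1 \right)}}{4769} + \frac{2153}{M{\left(-8,71 \right)}} = \frac{-6 + 2 \cdot 1^{2}}{4769} + \frac{2153}{60 - -96} = \left(-6 + 2 \cdot 1\right) \frac{1}{4769} + \frac{2153}{60 + 96} = \left(-6 + 2\right) \frac{1}{4769} + \frac{2153}{156} = \left(-4\right) \frac{1}{4769} + 2153 \cdot \frac{1}{156} = - \frac{4}{4769} + \frac{2153}{156} = \frac{10267033}{743964}$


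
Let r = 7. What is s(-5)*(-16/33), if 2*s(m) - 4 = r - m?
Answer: -128/33 ≈ -3.8788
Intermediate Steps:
s(m) = 11/2 - m/2 (s(m) = 2 + (7 - m)/2 = 2 + (7/2 - m/2) = 11/2 - m/2)
s(-5)*(-16/33) = (11/2 - ½*(-5))*(-16/33) = (11/2 + 5/2)*(-16*1/33) = 8*(-16/33) = -128/33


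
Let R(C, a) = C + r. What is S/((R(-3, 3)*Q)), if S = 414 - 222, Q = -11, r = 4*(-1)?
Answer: 192/77 ≈ 2.4935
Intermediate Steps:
r = -4
R(C, a) = -4 + C (R(C, a) = C - 4 = -4 + C)
S = 192
S/((R(-3, 3)*Q)) = 192/(((-4 - 3)*(-11))) = 192/((-7*(-11))) = 192/77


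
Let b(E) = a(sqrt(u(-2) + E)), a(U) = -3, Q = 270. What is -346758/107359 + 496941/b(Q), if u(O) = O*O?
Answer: -17784043031/107359 ≈ -1.6565e+5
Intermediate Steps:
u(O) = O**2
b(E) = -3
-346758/107359 + 496941/b(Q) = -346758/107359 + 496941/(-3) = -346758*1/107359 + 496941*(-1/3) = -346758/107359 - 165647 = -17784043031/107359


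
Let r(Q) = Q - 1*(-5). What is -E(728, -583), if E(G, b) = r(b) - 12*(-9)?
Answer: 470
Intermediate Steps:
r(Q) = 5 + Q (r(Q) = Q + 5 = 5 + Q)
E(G, b) = 113 + b (E(G, b) = (5 + b) - 12*(-9) = (5 + b) + 108 = 113 + b)
-E(728, -583) = -(113 - 583) = -1*(-470) = 470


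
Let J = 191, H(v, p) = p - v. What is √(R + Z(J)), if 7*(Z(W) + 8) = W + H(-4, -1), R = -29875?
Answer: I*√1462909/7 ≈ 172.79*I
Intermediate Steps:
Z(W) = -53/7 + W/7 (Z(W) = -8 + (W + (-1 - 1*(-4)))/7 = -8 + (W + (-1 + 4))/7 = -8 + (W + 3)/7 = -8 + (3 + W)/7 = -8 + (3/7 + W/7) = -53/7 + W/7)
√(R + Z(J)) = √(-29875 + (-53/7 + (⅐)*191)) = √(-29875 + (-53/7 + 191/7)) = √(-29875 + 138/7) = √(-208987/7) = I*√1462909/7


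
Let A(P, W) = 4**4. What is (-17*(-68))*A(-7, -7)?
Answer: 295936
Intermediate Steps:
A(P, W) = 256
(-17*(-68))*A(-7, -7) = -17*(-68)*256 = 1156*256 = 295936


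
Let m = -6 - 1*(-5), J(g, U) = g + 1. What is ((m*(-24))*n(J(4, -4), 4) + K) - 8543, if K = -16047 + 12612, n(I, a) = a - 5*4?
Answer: -12362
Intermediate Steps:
J(g, U) = 1 + g
m = -1 (m = -6 + 5 = -1)
n(I, a) = -20 + a (n(I, a) = a - 20 = -20 + a)
K = -3435
((m*(-24))*n(J(4, -4), 4) + K) - 8543 = ((-1*(-24))*(-20 + 4) - 3435) - 8543 = (24*(-16) - 3435) - 8543 = (-384 - 3435) - 8543 = -3819 - 8543 = -12362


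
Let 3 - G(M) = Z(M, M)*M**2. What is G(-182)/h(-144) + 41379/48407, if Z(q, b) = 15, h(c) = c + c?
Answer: 8021091317/4647072 ≈ 1726.1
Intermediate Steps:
h(c) = 2*c
G(M) = 3 - 15*M**2
G(-182)/h(-144) + 41379/48407 = (3 - 15*(-182)**2)/((2*(-144))) + 41379/48407 = (3 - 15*33124)/(-288) + 41379*(1/48407) = (3 - 496860)*(-1/288) + 41379/48407 = -496857*(-1/288) + 41379/48407 = 165619/96 + 41379/48407 = 8021091317/4647072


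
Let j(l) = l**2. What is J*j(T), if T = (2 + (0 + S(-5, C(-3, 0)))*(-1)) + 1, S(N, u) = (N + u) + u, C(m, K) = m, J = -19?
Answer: -3724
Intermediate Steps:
S(N, u) = N + 2*u
T = 14 (T = (2 + (0 + (-5 + 2*(-3)))*(-1)) + 1 = (2 + (0 + (-5 - 6))*(-1)) + 1 = (2 + (0 - 11)*(-1)) + 1 = (2 - 11*(-1)) + 1 = (2 + 11) + 1 = 13 + 1 = 14)
J*j(T) = -19*14**2 = -19*196 = -3724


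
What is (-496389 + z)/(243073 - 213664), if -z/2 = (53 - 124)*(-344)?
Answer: -545237/29409 ≈ -18.540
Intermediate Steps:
z = -48848 (z = -2*(53 - 124)*(-344) = -(-142)*(-344) = -2*24424 = -48848)
(-496389 + z)/(243073 - 213664) = (-496389 - 48848)/(243073 - 213664) = -545237/29409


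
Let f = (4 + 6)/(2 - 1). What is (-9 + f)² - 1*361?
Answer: -360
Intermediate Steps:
f = 10 (f = 10/1 = 10*1 = 10)
(-9 + f)² - 1*361 = (-9 + 10)² - 1*361 = 1² - 361 = 1 - 361 = -360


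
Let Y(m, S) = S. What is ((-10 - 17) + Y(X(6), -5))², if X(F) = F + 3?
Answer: 1024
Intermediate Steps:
X(F) = 3 + F
((-10 - 17) + Y(X(6), -5))² = ((-10 - 17) - 5)² = (-27 - 5)² = (-32)² = 1024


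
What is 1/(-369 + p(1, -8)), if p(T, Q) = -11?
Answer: -1/380 ≈ -0.0026316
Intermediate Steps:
1/(-369 + p(1, -8)) = 1/(-369 - 11) = 1/(-380) = -1/380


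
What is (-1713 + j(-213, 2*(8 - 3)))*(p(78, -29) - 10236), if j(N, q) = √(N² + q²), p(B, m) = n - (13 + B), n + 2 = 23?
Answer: 17654178 - 10306*√45469 ≈ 1.5457e+7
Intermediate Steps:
n = 21 (n = -2 + 23 = 21)
p(B, m) = 8 - B (p(B, m) = 21 - (13 + B) = 21 + (-13 - B) = 8 - B)
(-1713 + j(-213, 2*(8 - 3)))*(p(78, -29) - 10236) = (-1713 + √((-213)² + (2*(8 - 3))²))*((8 - 1*78) - 10236) = (-1713 + √(45369 + (2*5)²))*((8 - 78) - 10236) = (-1713 + √(45369 + 10²))*(-70 - 10236) = (-1713 + √(45369 + 100))*(-10306) = (-1713 + √45469)*(-10306) = 17654178 - 10306*√45469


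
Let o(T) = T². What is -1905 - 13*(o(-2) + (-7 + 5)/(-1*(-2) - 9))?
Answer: -13725/7 ≈ -1960.7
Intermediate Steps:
-1905 - 13*(o(-2) + (-7 + 5)/(-1*(-2) - 9)) = -1905 - 13*((-2)² + (-7 + 5)/(-1*(-2) - 9)) = -1905 - 13*(4 - 2/(2 - 9)) = -1905 - 13*(4 - 2/(-7)) = -1905 - 13*(4 - 2*(-⅐)) = -1905 - 13*(4 + 2/7) = -1905 - 13*30/7 = -1905 - 1*390/7 = -1905 - 390/7 = -13725/7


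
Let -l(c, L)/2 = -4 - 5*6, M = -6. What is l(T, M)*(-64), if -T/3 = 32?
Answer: -4352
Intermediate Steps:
T = -96 (T = -3*32 = -96)
l(c, L) = 68 (l(c, L) = -2*(-4 - 5*6) = -2*(-4 - 30) = -2*(-34) = 68)
l(T, M)*(-64) = 68*(-64) = -4352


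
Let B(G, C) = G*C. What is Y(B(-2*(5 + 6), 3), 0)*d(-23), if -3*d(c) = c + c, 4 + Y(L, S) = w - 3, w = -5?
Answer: -184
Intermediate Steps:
B(G, C) = C*G
Y(L, S) = -12 (Y(L, S) = -4 + (-5 - 3) = -4 - 8 = -12)
d(c) = -2*c/3 (d(c) = -(c + c)/3 = -2*c/3)
Y(B(-2*(5 + 6), 3), 0)*d(-23) = -(-8)*(-23) = -12*46/3 = -184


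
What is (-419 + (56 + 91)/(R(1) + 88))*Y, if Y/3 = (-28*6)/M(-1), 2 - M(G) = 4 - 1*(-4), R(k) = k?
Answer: -3120096/89 ≈ -35057.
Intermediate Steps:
M(G) = -6 (M(G) = 2 - (4 - 1*(-4)) = 2 - (4 + 4) = 2 - 1*8 = 2 - 8 = -6)
Y = 84 (Y = 3*(-28*6/(-6)) = 3*(-7*24*(-⅙)) = 3*(-168*(-⅙)) = 3*28 = 84)
(-419 + (56 + 91)/(R(1) + 88))*Y = (-419 + (56 + 91)/(1 + 88))*84 = (-419 + 147/89)*84 = -37144/89*84 = -3120096/89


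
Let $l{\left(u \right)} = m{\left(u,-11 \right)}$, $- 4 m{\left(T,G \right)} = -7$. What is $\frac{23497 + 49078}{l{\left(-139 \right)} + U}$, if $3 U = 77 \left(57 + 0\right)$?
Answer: $\frac{290300}{5859} \approx 49.548$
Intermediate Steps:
$m{\left(T,G \right)} = \frac{7}{4}$ ($m{\left(T,G \right)} = \left(- \frac{1}{4}\right) \left(-7\right) = \frac{7}{4}$)
$U = 1463$ ($U = \frac{77 \left(57 + 0\right)}{3} = \frac{77 \cdot 57}{3} = \frac{1}{3} \cdot 4389 = 1463$)
$l{\left(u \right)} = \frac{7}{4}$
$\frac{23497 + 49078}{l{\left(-139 \right)} + U} = \frac{23497 + 49078}{\frac{7}{4} + 1463} = \frac{72575}{\frac{5859}{4}} = 72575 \cdot \frac{4}{5859} = \frac{290300}{5859}$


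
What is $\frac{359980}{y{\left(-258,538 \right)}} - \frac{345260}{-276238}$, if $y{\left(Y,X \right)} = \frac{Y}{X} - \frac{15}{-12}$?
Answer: $\frac{53498946629390}{114500651} \approx 4.6724 \cdot 10^{5}$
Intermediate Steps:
$y{\left(Y,X \right)} = \frac{5}{4} + \frac{Y}{X}$ ($y{\left(Y,X \right)} = \frac{Y}{X} - - \frac{5}{4} = \frac{Y}{X} + \frac{5}{4} = \frac{5}{4} + \frac{Y}{X}$)
$\frac{359980}{y{\left(-258,538 \right)}} - \frac{345260}{-276238} = \frac{359980}{\frac{5}{4} - \frac{258}{538}} - \frac{345260}{-276238} = \frac{359980}{\frac{5}{4} - \frac{129}{269}} - - \frac{172630}{138119} = \frac{359980}{\frac{5}{4} - \frac{129}{269}} + \frac{172630}{138119} = \frac{359980}{\frac{829}{1076}} + \frac{172630}{138119} = 359980 \cdot \frac{1076}{829} + \frac{172630}{138119} = \frac{387338480}{829} + \frac{172630}{138119} = \frac{53498946629390}{114500651}$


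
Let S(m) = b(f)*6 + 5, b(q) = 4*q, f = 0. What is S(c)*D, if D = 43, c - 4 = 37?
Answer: 215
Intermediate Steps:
c = 41 (c = 4 + 37 = 41)
S(m) = 5 (S(m) = (4*0)*6 + 5 = 0*6 + 5 = 0 + 5 = 5)
S(c)*D = 5*43 = 215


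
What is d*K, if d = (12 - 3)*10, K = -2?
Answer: -180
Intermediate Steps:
d = 90 (d = 9*10 = 90)
d*K = 90*(-2) = -180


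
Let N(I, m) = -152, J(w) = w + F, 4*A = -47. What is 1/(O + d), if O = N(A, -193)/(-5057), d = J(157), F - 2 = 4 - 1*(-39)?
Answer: 5057/1021666 ≈ 0.0049498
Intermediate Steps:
A = -47/4 (A = (¼)*(-47) = -47/4 ≈ -11.750)
F = 45 (F = 2 + (4 - 1*(-39)) = 2 + (4 + 39) = 2 + 43 = 45)
J(w) = 45 + w (J(w) = w + 45 = 45 + w)
d = 202 (d = 45 + 157 = 202)
O = 152/5057 (O = -152/(-5057) = -152*(-1/5057) = 152/5057 ≈ 0.030057)
1/(O + d) = 1/(152/5057 + 202) = 1/(1021666/5057) = 5057/1021666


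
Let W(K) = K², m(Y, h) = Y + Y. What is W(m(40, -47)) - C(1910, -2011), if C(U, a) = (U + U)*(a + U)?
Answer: 392220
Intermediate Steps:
m(Y, h) = 2*Y
C(U, a) = 2*U*(U + a) (C(U, a) = (2*U)*(U + a) = 2*U*(U + a))
W(m(40, -47)) - C(1910, -2011) = (2*40)² - 2*1910*(1910 - 2011) = 80² - 2*1910*(-101) = 6400 - 1*(-385820) = 6400 + 385820 = 392220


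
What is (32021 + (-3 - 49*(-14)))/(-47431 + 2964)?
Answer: -32704/44467 ≈ -0.73547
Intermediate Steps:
(32021 + (-3 - 49*(-14)))/(-47431 + 2964) = (32021 + (-3 + 686))/(-44467) = (32021 + 683)*(-1/44467) = 32704*(-1/44467) = -32704/44467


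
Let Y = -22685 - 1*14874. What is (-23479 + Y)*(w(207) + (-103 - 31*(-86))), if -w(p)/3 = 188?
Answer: -122014962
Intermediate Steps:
w(p) = -564 (w(p) = -3*188 = -564)
Y = -37559 (Y = -22685 - 14874 = -37559)
(-23479 + Y)*(w(207) + (-103 - 31*(-86))) = (-23479 - 37559)*(-564 + (-103 - 31*(-86))) = -61038*(-564 + (-103 + 2666)) = -61038*(-564 + 2563) = -61038*1999 = -122014962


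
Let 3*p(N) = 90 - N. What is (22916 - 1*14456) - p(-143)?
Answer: 25147/3 ≈ 8382.3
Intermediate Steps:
p(N) = 30 - N/3 (p(N) = (90 - N)/3 = 30 - N/3)
(22916 - 1*14456) - p(-143) = (22916 - 1*14456) - (30 - 1/3*(-143)) = (22916 - 14456) - (30 + 143/3) = 8460 - 1*233/3 = 8460 - 233/3 = 25147/3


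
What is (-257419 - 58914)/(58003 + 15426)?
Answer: -316333/73429 ≈ -4.3080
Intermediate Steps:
(-257419 - 58914)/(58003 + 15426) = -316333/73429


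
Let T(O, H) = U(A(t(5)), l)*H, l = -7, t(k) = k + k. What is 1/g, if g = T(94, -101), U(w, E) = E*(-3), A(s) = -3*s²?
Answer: -1/2121 ≈ -0.00047148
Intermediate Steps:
t(k) = 2*k
U(w, E) = -3*E
T(O, H) = 21*H (T(O, H) = (-3*(-7))*H = 21*H)
g = -2121 (g = 21*(-101) = -2121)
1/g = 1/(-2121) = -1/2121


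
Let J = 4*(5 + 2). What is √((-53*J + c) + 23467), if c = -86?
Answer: 3*√2433 ≈ 147.98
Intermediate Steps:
J = 28 (J = 4*7 = 28)
√((-53*J + c) + 23467) = √((-53*28 - 86) + 23467) = √((-1484 - 86) + 23467) = √(-1570 + 23467) = √21897 = 3*√2433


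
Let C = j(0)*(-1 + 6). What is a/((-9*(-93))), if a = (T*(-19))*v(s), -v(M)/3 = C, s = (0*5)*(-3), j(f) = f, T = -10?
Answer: 0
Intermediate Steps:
C = 0 (C = 0*(-1 + 6) = 0*5 = 0)
s = 0 (s = 0*(-3) = 0)
v(M) = 0 (v(M) = -3*0 = 0)
a = 0 (a = -10*(-19)*0 = 190*0 = 0)
a/((-9*(-93))) = 0/((-9*(-93))) = 0/837 = 0*(1/837) = 0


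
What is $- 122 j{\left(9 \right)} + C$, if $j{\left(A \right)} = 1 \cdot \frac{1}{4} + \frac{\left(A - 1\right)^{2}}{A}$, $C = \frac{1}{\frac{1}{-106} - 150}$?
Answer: $- \frac{257041573}{286218} \approx -898.06$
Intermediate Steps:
$C = - \frac{106}{15901}$ ($C = \frac{1}{- \frac{1}{106} - 150} = \frac{1}{- \frac{15901}{106}} = - \frac{106}{15901} \approx -0.0066663$)
$j{\left(A \right)} = \frac{1}{4} + \frac{\left(-1 + A\right)^{2}}{A}$ ($j{\left(A \right)} = 1 \cdot \frac{1}{4} + \frac{\left(-1 + A\right)^{2}}{A} = \frac{1}{4} + \frac{\left(-1 + A\right)^{2}}{A}$)
$- 122 j{\left(9 \right)} + C = - 122 \frac{\left(-1 + 9\right)^{2} + \frac{1}{4} \cdot 9}{9} - \frac{106}{15901} = - 122 \frac{8^{2} + \frac{9}{4}}{9} - \frac{106}{15901} = - 122 \frac{64 + \frac{9}{4}}{9} - \frac{106}{15901} = - 122 \cdot \frac{1}{9} \cdot \frac{265}{4} - \frac{106}{15901} = \left(-122\right) \frac{265}{36} - \frac{106}{15901} = - \frac{16165}{18} - \frac{106}{15901} = - \frac{257041573}{286218}$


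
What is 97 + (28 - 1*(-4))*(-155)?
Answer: -4863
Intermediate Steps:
97 + (28 - 1*(-4))*(-155) = 97 + (28 + 4)*(-155) = 97 + 32*(-155) = 97 - 4960 = -4863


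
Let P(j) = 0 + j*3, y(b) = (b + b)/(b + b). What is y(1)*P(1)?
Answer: 3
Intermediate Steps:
y(b) = 1 (y(b) = (2*b)/((2*b)) = (2*b)*(1/(2*b)) = 1)
P(j) = 3*j (P(j) = 0 + 3*j = 3*j)
y(1)*P(1) = 1*(3*1) = 1*3 = 3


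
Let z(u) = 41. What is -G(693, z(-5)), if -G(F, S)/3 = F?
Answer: 2079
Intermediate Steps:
G(F, S) = -3*F
-G(693, z(-5)) = -(-3)*693 = -1*(-2079) = 2079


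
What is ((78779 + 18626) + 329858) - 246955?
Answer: 180308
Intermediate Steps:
((78779 + 18626) + 329858) - 246955 = (97405 + 329858) - 246955 = 427263 - 246955 = 180308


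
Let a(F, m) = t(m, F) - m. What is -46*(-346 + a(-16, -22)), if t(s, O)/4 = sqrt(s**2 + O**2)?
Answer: 14904 - 368*sqrt(185) ≈ 9898.7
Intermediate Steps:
t(s, O) = 4*sqrt(O**2 + s**2) (t(s, O) = 4*sqrt(s**2 + O**2) = 4*sqrt(O**2 + s**2))
a(F, m) = -m + 4*sqrt(F**2 + m**2) (a(F, m) = 4*sqrt(F**2 + m**2) - m = -m + 4*sqrt(F**2 + m**2))
-46*(-346 + a(-16, -22)) = -46*(-346 + (-1*(-22) + 4*sqrt((-16)**2 + (-22)**2))) = -46*(-346 + (22 + 4*sqrt(256 + 484))) = -46*(-346 + (22 + 4*sqrt(740))) = -46*(-346 + (22 + 4*(2*sqrt(185)))) = -46*(-346 + (22 + 8*sqrt(185))) = -46*(-324 + 8*sqrt(185)) = 14904 - 368*sqrt(185)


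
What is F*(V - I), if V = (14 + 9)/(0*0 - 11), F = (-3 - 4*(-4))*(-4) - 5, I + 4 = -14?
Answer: -9975/11 ≈ -906.82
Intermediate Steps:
I = -18 (I = -4 - 14 = -18)
F = -57 (F = (-3 + 16)*(-4) - 5 = 13*(-4) - 5 = -52 - 5 = -57)
V = -23/11 (V = 23/(0 - 11) = 23/(-11) = 23*(-1/11) = -23/11 ≈ -2.0909)
F*(V - I) = -57*(-23/11 - 1*(-18)) = -57*(-23/11 + 18) = -57*175/11 = -9975/11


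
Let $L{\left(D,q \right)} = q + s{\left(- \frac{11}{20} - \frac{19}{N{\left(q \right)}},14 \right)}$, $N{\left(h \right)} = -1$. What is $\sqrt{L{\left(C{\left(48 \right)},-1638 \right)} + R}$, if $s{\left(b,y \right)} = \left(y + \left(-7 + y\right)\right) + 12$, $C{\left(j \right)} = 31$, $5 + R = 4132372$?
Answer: $\sqrt{4130762} \approx 2032.4$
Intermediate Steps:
$R = 4132367$ ($R = -5 + 4132372 = 4132367$)
$s{\left(b,y \right)} = 5 + 2 y$ ($s{\left(b,y \right)} = \left(-7 + 2 y\right) + 12 = 5 + 2 y$)
$L{\left(D,q \right)} = 33 + q$ ($L{\left(D,q \right)} = q + \left(5 + 2 \cdot 14\right) = q + \left(5 + 28\right) = q + 33 = 33 + q$)
$\sqrt{L{\left(C{\left(48 \right)},-1638 \right)} + R} = \sqrt{\left(33 - 1638\right) + 4132367} = \sqrt{-1605 + 4132367} = \sqrt{4130762}$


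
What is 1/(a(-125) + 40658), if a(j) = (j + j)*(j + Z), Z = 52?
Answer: 1/58908 ≈ 1.6976e-5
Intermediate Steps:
a(j) = 2*j*(52 + j) (a(j) = (j + j)*(j + 52) = (2*j)*(52 + j) = 2*j*(52 + j))
1/(a(-125) + 40658) = 1/(2*(-125)*(52 - 125) + 40658) = 1/(2*(-125)*(-73) + 40658) = 1/(18250 + 40658) = 1/58908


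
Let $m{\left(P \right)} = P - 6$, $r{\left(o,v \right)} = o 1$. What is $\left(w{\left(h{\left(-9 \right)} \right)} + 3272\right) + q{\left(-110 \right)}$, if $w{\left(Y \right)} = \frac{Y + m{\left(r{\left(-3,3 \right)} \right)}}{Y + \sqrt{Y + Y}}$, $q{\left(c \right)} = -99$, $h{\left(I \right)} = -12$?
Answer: $\frac{6349}{2} + \frac{i \sqrt{6}}{4} \approx 3174.5 + 0.61237 i$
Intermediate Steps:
$r{\left(o,v \right)} = o$
$m{\left(P \right)} = -6 + P$ ($m{\left(P \right)} = P - 6 = -6 + P$)
$w{\left(Y \right)} = \frac{-9 + Y}{Y + \sqrt{2} \sqrt{Y}}$ ($w{\left(Y \right)} = \frac{Y - 9}{Y + \sqrt{Y + Y}} = \frac{Y - 9}{Y + \sqrt{2 Y}} = \frac{-9 + Y}{Y + \sqrt{2} \sqrt{Y}}$)
$\left(w{\left(h{\left(-9 \right)} \right)} + 3272\right) + q{\left(-110 \right)} = \left(\frac{-9 - 12}{-12 + \sqrt{2} \sqrt{-12}} + 3272\right) - 99 = \left(\frac{1}{-12 + \sqrt{2} \cdot 2 i \sqrt{3}} \left(-21\right) + 3272\right) - 99 = \left(\frac{1}{-12 + 2 i \sqrt{6}} \left(-21\right) + 3272\right) - 99 = \left(- \frac{21}{-12 + 2 i \sqrt{6}} + 3272\right) - 99 = \left(3272 - \frac{21}{-12 + 2 i \sqrt{6}}\right) - 99 = 3173 - \frac{21}{-12 + 2 i \sqrt{6}}$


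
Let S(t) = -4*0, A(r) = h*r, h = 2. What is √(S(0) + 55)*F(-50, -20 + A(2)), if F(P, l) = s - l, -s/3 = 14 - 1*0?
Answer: -26*√55 ≈ -192.82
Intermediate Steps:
A(r) = 2*r
S(t) = 0
s = -42 (s = -3*(14 - 1*0) = -3*(14 + 0) = -3*14 = -42)
F(P, l) = -42 - l
√(S(0) + 55)*F(-50, -20 + A(2)) = √(0 + 55)*(-42 - (-20 + 2*2)) = √55*(-42 - (-20 + 4)) = √55*(-42 - 1*(-16)) = √55*(-42 + 16) = √55*(-26) = -26*√55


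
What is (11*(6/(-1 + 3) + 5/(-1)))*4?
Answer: -88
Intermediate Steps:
(11*(6/(-1 + 3) + 5/(-1)))*4 = (11*(6/2 + 5*(-1)))*4 = (11*(6*(1/2) - 5))*4 = (11*(3 - 5))*4 = (11*(-2))*4 = -22*4 = -88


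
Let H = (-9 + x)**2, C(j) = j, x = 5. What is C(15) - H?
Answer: -1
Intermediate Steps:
H = 16 (H = (-9 + 5)**2 = (-4)**2 = 16)
C(15) - H = 15 - 1*16 = 15 - 16 = -1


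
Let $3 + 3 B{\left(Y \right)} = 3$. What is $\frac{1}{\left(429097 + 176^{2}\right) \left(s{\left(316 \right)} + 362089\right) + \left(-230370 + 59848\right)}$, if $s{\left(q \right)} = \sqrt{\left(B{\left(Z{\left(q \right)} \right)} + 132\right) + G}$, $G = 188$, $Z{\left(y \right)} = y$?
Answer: $\frac{33317440395}{5550259158825190199069} - \frac{3680584 \sqrt{5}}{27751295794125950995345} \approx 6.0026 \cdot 10^{-12}$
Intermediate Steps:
$B{\left(Y \right)} = 0$ ($B{\left(Y \right)} = -1 + \frac{1}{3} \cdot 3 = -1 + 1 = 0$)
$s{\left(q \right)} = 8 \sqrt{5}$ ($s{\left(q \right)} = \sqrt{\left(0 + 132\right) + 188} = \sqrt{132 + 188} = \sqrt{320} = 8 \sqrt{5}$)
$\frac{1}{\left(429097 + 176^{2}\right) \left(s{\left(316 \right)} + 362089\right) + \left(-230370 + 59848\right)} = \frac{1}{\left(429097 + 176^{2}\right) \left(8 \sqrt{5} + 362089\right) + \left(-230370 + 59848\right)} = \frac{1}{\left(429097 + 30976\right) \left(362089 + 8 \sqrt{5}\right) - 170522} = \frac{1}{460073 \left(362089 + 8 \sqrt{5}\right) - 170522} = \frac{1}{\left(166587372497 + 3680584 \sqrt{5}\right) - 170522} = \frac{1}{166587201975 + 3680584 \sqrt{5}}$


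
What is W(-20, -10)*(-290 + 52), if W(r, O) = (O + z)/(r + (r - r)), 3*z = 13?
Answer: -2023/30 ≈ -67.433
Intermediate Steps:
z = 13/3 (z = (1/3)*13 = 13/3 ≈ 4.3333)
W(r, O) = (13/3 + O)/r (W(r, O) = (O + 13/3)/(r + (r - r)) = (13/3 + O)/(r + 0) = (13/3 + O)/r)
W(-20, -10)*(-290 + 52) = ((13/3 - 10)/(-20))*(-290 + 52) = -1/20*(-17/3)*(-238) = (17/60)*(-238) = -2023/30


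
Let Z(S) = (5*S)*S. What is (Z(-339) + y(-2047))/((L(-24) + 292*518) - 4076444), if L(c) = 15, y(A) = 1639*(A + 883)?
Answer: 444397/1308391 ≈ 0.33965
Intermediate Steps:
y(A) = 1447237 + 1639*A (y(A) = 1639*(883 + A) = 1447237 + 1639*A)
Z(S) = 5*S**2
(Z(-339) + y(-2047))/((L(-24) + 292*518) - 4076444) = (5*(-339)**2 + (1447237 + 1639*(-2047)))/((15 + 292*518) - 4076444) = (5*114921 + (1447237 - 3355033))/((15 + 151256) - 4076444) = (574605 - 1907796)/(151271 - 4076444) = -1333191/(-3925173) = -1333191*(-1/3925173) = 444397/1308391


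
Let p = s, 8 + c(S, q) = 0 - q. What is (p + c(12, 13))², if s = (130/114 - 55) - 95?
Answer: 93741124/3249 ≈ 28852.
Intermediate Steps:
c(S, q) = -8 - q (c(S, q) = -8 + (0 - q) = -8 - q)
s = -8485/57 (s = (130*(1/114) - 55) - 95 = (65/57 - 55) - 95 = -3070/57 - 95 = -8485/57 ≈ -148.86)
p = -8485/57 ≈ -148.86
(p + c(12, 13))² = (-8485/57 + (-8 - 1*13))² = (-8485/57 + (-8 - 13))² = (-8485/57 - 21)² = (-9682/57)² = 93741124/3249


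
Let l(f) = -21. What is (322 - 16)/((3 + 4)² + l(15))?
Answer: 153/14 ≈ 10.929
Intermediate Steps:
(322 - 16)/((3 + 4)² + l(15)) = (322 - 16)/((3 + 4)² - 21) = 306/(7² - 21) = 306/(49 - 21) = 306/28 = 306*(1/28) = 153/14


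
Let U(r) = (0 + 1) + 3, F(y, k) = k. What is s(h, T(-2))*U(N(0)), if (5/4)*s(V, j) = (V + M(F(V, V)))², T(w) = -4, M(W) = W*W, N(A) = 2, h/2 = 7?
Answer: 141120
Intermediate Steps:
h = 14 (h = 2*7 = 14)
M(W) = W²
s(V, j) = 4*(V + V²)²/5
U(r) = 4 (U(r) = 1 + 3 = 4)
s(h, T(-2))*U(N(0)) = ((⅘)*14²*(1 + 14)²)*4 = ((⅘)*196*15²)*4 = ((⅘)*196*225)*4 = 35280*4 = 141120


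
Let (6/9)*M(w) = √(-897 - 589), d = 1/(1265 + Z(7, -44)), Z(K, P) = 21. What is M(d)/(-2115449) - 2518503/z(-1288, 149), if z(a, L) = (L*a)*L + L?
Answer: 2518503/28594739 - 3*I*√1486/4230898 ≈ 0.088076 - 2.7334e-5*I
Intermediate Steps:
z(a, L) = L + a*L² (z(a, L) = a*L² + L = L + a*L²)
d = 1/1286 (d = 1/(1265 + 21) = 1/1286 ≈ 0.00077760)
M(w) = 3*I*√1486/2 (M(w) = 3*√(-897 - 589)/2 = 3*√(-1486)/2 = 3*(I*√1486)/2 = 3*I*√1486/2)
M(d)/(-2115449) - 2518503/z(-1288, 149) = (3*I*√1486/2)/(-2115449) - 2518503*1/(149*(1 + 149*(-1288))) = (3*I*√1486/2)*(-1/2115449) - 2518503*1/(149*(1 - 191912)) = -3*I*√1486/4230898 - 2518503/(149*(-191911)) = -3*I*√1486/4230898 - 2518503/(-28594739) = -3*I*√1486/4230898 - 2518503*(-1/28594739) = -3*I*√1486/4230898 + 2518503/28594739 = 2518503/28594739 - 3*I*√1486/4230898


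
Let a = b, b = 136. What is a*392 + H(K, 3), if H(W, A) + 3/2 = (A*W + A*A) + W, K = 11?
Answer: 106727/2 ≈ 53364.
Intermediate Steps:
H(W, A) = -3/2 + W + A² + A*W (H(W, A) = -3/2 + ((A*W + A*A) + W) = -3/2 + ((A*W + A²) + W) = -3/2 + ((A² + A*W) + W) = -3/2 + (W + A² + A*W) = -3/2 + W + A² + A*W)
a = 136
a*392 + H(K, 3) = 136*392 + (-3/2 + 11 + 3² + 3*11) = 53312 + (-3/2 + 11 + 9 + 33) = 53312 + 103/2 = 106727/2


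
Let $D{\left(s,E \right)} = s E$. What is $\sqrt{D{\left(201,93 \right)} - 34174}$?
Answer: $i \sqrt{15481} \approx 124.42 i$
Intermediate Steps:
$D{\left(s,E \right)} = E s$
$\sqrt{D{\left(201,93 \right)} - 34174} = \sqrt{93 \cdot 201 - 34174} = \sqrt{18693 - 34174} = \sqrt{-15481} = i \sqrt{15481}$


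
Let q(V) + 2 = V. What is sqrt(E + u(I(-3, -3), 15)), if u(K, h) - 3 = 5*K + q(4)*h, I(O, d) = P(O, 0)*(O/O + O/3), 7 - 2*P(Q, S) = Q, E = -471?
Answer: I*sqrt(438) ≈ 20.928*I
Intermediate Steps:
P(Q, S) = 7/2 - Q/2
q(V) = -2 + V
I(O, d) = (1 + O/3)*(7/2 - O/2) (I(O, d) = (7/2 - O/2)*(O/O + O/3) = (7/2 - O/2)*(1 + O*(1/3)) = (7/2 - O/2)*(1 + O/3) = (1 + O/3)*(7/2 - O/2))
u(K, h) = 3 + 2*h + 5*K (u(K, h) = 3 + (5*K + (-2 + 4)*h) = 3 + (5*K + 2*h) = 3 + (2*h + 5*K) = 3 + 2*h + 5*K)
sqrt(E + u(I(-3, -3), 15)) = sqrt(-471 + (3 + 2*15 + 5*(-(-7 - 3)*(3 - 3)/6))) = sqrt(-471 + (3 + 30 + 5*(-1/6*(-10)*0))) = sqrt(-471 + (3 + 30 + 5*0)) = sqrt(-471 + (3 + 30 + 0)) = sqrt(-471 + 33) = sqrt(-438) = I*sqrt(438)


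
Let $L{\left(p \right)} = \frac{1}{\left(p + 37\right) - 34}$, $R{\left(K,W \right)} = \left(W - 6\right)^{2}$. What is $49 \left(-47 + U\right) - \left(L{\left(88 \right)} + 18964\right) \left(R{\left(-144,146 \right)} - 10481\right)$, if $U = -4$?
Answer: $- \frac{15737113684}{91} \approx -1.7294 \cdot 10^{8}$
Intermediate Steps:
$R{\left(K,W \right)} = \left(-6 + W\right)^{2}$
$L{\left(p \right)} = \frac{1}{3 + p}$ ($L{\left(p \right)} = \frac{1}{\left(37 + p\right) - 34} = \frac{1}{3 + p}$)
$49 \left(-47 + U\right) - \left(L{\left(88 \right)} + 18964\right) \left(R{\left(-144,146 \right)} - 10481\right) = 49 \left(-47 - 4\right) - \left(\frac{1}{3 + 88} + 18964\right) \left(\left(-6 + 146\right)^{2} - 10481\right) = 49 \left(-51\right) - \left(\frac{1}{91} + 18964\right) \left(140^{2} - 10481\right) = -2499 - \left(\frac{1}{91} + 18964\right) \left(19600 - 10481\right) = -2499 - \frac{1725725}{91} \cdot 9119 = -2499 - \frac{15736886275}{91} = - \frac{15737113684}{91}$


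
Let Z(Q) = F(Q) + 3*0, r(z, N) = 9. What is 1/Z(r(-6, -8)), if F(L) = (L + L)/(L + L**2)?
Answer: 5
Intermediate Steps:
F(L) = 2*L/(L + L**2) (F(L) = (2*L)/(L + L**2) = 2*L/(L + L**2))
Z(Q) = 2/(1 + Q) (Z(Q) = 2/(1 + Q) + 3*0 = 2/(1 + Q) + 0 = 2/(1 + Q))
1/Z(r(-6, -8)) = 1/(2/(1 + 9)) = 1/(2/10) = 1/(2*(1/10)) = 1/(1/5) = 5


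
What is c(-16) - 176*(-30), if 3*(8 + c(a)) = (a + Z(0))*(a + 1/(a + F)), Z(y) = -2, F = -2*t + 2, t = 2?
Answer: 16105/3 ≈ 5368.3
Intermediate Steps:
F = -2 (F = -2*2 + 2 = -4 + 2 = -2)
c(a) = -8 + (-2 + a)*(a + 1/(-2 + a))/3 (c(a) = -8 + ((a - 2)*(a + 1/(a - 2)))/3 = -8 + ((-2 + a)*(a + 1/(-2 + a)))/3 = -8 + (-2 + a)*(a + 1/(-2 + a))/3)
c(-16) - 176*(-30) = (-23/3 - ⅔*(-16) + (⅓)*(-16)²) - 176*(-30) = (-23/3 + 32/3 + (⅓)*256) + 5280 = (-23/3 + 32/3 + 256/3) + 5280 = 265/3 + 5280 = 16105/3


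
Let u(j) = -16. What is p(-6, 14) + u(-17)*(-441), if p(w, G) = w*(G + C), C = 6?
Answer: 6936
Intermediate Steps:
p(w, G) = w*(6 + G) (p(w, G) = w*(G + 6) = w*(6 + G))
p(-6, 14) + u(-17)*(-441) = -6*(6 + 14) - 16*(-441) = -6*20 + 7056 = -120 + 7056 = 6936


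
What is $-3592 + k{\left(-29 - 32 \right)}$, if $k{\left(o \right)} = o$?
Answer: $-3653$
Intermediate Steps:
$-3592 + k{\left(-29 - 32 \right)} = -3592 - 61 = -3653$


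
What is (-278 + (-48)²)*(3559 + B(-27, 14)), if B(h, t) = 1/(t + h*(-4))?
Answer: 439843587/61 ≈ 7.2106e+6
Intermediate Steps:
B(h, t) = 1/(t - 4*h)
(-278 + (-48)²)*(3559 + B(-27, 14)) = (-278 + (-48)²)*(3559 + 1/(14 - 4*(-27))) = (-278 + 2304)*(3559 + 1/(14 + 108)) = 2026*(3559 + 1/122) = 2026*(434199/122) = 439843587/61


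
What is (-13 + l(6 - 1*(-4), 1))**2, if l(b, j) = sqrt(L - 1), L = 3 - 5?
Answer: (13 - I*sqrt(3))**2 ≈ 166.0 - 45.033*I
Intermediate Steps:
L = -2
l(b, j) = I*sqrt(3) (l(b, j) = sqrt(-2 - 1) = sqrt(-3) = I*sqrt(3))
(-13 + l(6 - 1*(-4), 1))**2 = (-13 + I*sqrt(3))**2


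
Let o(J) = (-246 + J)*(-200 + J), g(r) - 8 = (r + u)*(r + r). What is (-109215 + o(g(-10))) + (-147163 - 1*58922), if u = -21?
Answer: -151804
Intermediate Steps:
g(r) = 8 + 2*r*(-21 + r) (g(r) = 8 + (r - 21)*(r + r) = 8 + (-21 + r)*(2*r) = 8 + 2*r*(-21 + r))
(-109215 + o(g(-10))) + (-147163 - 1*58922) = (-109215 + (49200 + (8 - 42*(-10) + 2*(-10)**2)**2 - 446*(8 - 42*(-10) + 2*(-10)**2))) + (-147163 - 1*58922) = (-109215 + (49200 + (8 + 420 + 2*100)**2 - 446*(8 + 420 + 2*100))) + (-147163 - 58922) = (-109215 + (49200 + (8 + 420 + 200)**2 - 446*(8 + 420 + 200))) - 206085 = (-109215 + (49200 + 628**2 - 446*628)) - 206085 = (-109215 + (49200 + 394384 - 280088)) - 206085 = (-109215 + 163496) - 206085 = 54281 - 206085 = -151804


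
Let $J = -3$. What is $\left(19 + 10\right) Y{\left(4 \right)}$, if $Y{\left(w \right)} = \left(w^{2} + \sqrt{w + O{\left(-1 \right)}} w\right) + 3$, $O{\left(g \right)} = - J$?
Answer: $551 + 116 \sqrt{7} \approx 857.91$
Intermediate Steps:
$O{\left(g \right)} = 3$ ($O{\left(g \right)} = \left(-1\right) \left(-3\right) = 3$)
$Y{\left(w \right)} = 3 + w^{2} + w \sqrt{3 + w}$ ($Y{\left(w \right)} = \left(w^{2} + \sqrt{w + 3} w\right) + 3 = \left(w^{2} + \sqrt{3 + w} w\right) + 3 = \left(w^{2} + w \sqrt{3 + w}\right) + 3 = 3 + w^{2} + w \sqrt{3 + w}$)
$\left(19 + 10\right) Y{\left(4 \right)} = \left(19 + 10\right) \left(3 + 4^{2} + 4 \sqrt{3 + 4}\right) = 29 \left(3 + 16 + 4 \sqrt{7}\right) = 29 \left(19 + 4 \sqrt{7}\right) = 551 + 116 \sqrt{7}$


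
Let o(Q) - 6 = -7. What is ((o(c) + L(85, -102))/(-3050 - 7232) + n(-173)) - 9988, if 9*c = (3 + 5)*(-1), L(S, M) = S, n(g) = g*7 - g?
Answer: -56684708/5141 ≈ -11026.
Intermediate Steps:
n(g) = 6*g (n(g) = 7*g - g = 6*g)
c = -8/9 (c = ((3 + 5)*(-1))/9 = (8*(-1))/9 = (⅑)*(-8) = -8/9 ≈ -0.88889)
o(Q) = -1 (o(Q) = 6 - 7 = -1)
((o(c) + L(85, -102))/(-3050 - 7232) + n(-173)) - 9988 = ((-1 + 85)/(-3050 - 7232) + 6*(-173)) - 9988 = (84/(-10282) - 1038) - 9988 = (84*(-1/10282) - 1038) - 9988 = (-42/5141 - 1038) - 9988 = -5336400/5141 - 9988 = -56684708/5141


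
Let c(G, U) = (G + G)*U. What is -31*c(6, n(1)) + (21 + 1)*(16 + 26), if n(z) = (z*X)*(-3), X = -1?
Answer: -192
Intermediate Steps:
n(z) = 3*z (n(z) = (z*(-1))*(-3) = -z*(-3) = 3*z)
c(G, U) = 2*G*U (c(G, U) = (2*G)*U = 2*G*U)
-31*c(6, n(1)) + (21 + 1)*(16 + 26) = -62*6*3*1 + (21 + 1)*(16 + 26) = -62*6*3 + 22*42 = -31*36 + 924 = -1116 + 924 = -192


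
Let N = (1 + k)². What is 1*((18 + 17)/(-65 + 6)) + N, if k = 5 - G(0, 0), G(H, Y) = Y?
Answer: 2089/59 ≈ 35.407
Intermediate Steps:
k = 5 (k = 5 - 1*0 = 5 + 0 = 5)
N = 36 (N = (1 + 5)² = 6² = 36)
1*((18 + 17)/(-65 + 6)) + N = 1*((18 + 17)/(-65 + 6)) + 36 = 1*(35/(-59)) + 36 = 1*(35*(-1/59)) + 36 = 1*(-35/59) + 36 = -35/59 + 36 = 2089/59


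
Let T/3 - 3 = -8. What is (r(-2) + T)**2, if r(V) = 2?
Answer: 169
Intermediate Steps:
T = -15 (T = 9 + 3*(-8) = 9 - 24 = -15)
(r(-2) + T)**2 = (2 - 15)**2 = (-13)**2 = 169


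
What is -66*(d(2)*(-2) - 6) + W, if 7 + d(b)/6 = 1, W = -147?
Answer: -4503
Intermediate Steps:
d(b) = -36 (d(b) = -42 + 6*1 = -42 + 6 = -36)
-66*(d(2)*(-2) - 6) + W = -66*(-36*(-2) - 6) - 147 = -66*(72 - 6) - 147 = -66*66 - 147 = -4356 - 147 = -4503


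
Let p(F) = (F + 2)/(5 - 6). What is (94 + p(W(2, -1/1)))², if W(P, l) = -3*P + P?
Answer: 9216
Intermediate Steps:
W(P, l) = -2*P
p(F) = -2 - F (p(F) = (2 + F)/(-1) = (2 + F)*(-1) = -2 - F)
(94 + p(W(2, -1/1)))² = (94 + (-2 - (-2)*2))² = (94 + (-2 - 1*(-4)))² = (94 + (-2 + 4))² = (94 + 2)² = 96² = 9216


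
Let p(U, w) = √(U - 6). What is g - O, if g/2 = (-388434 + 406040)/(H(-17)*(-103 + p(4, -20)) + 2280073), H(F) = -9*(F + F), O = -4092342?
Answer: 20690880311614594234/5055999775297 - 10774872*I*√2/5055999775297 ≈ 4.0923e+6 - 3.0138e-6*I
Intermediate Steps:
H(F) = -18*F
p(U, w) = √(-6 + U)
g = 35212/(2248555 + 306*I*√2) (g = 2*((-388434 + 406040)/((-18*(-17))*(-103 + √(-6 + 4)) + 2280073)) = 2*(17606/(306*(-103 + √(-2)) + 2280073)) = 2*(17606/(306*(-103 + I*√2) + 2280073)) = 2*(17606/((-31518 + 306*I*√2) + 2280073)) = 2*(17606/(2248555 + 306*I*√2)) = 35212/(2248555 + 306*I*√2) ≈ 0.01566 - 3.0138e-6*I)
g - O = (79176118660/5055999775297 - 10774872*I*√2/5055999775297) - 1*(-4092342) = (79176118660/5055999775297 - 10774872*I*√2/5055999775297) + 4092342 = 20690880311614594234/5055999775297 - 10774872*I*√2/5055999775297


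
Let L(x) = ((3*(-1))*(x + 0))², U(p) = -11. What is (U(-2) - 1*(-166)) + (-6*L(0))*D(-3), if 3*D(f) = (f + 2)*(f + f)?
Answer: 155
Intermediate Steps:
D(f) = 2*f*(2 + f)/3 (D(f) = ((f + 2)*(f + f))/3 = ((2 + f)*(2*f))/3 = (2*f*(2 + f))/3 = 2*f*(2 + f)/3)
L(x) = 9*x² (L(x) = (-3*x)² = 9*x²)
(U(-2) - 1*(-166)) + (-6*L(0))*D(-3) = (-11 - 1*(-166)) + (-54*0²)*((⅔)*(-3)*(2 - 3)) = (-11 + 166) + (-54*0)*((⅔)*(-3)*(-1)) = 155 - 6*0*2 = 155 + 0*2 = 155 + 0 = 155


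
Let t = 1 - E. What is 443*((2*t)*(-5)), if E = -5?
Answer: -26580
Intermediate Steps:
t = 6 (t = 1 - 1*(-5) = 1 + 5 = 6)
443*((2*t)*(-5)) = 443*((2*6)*(-5)) = 443*(12*(-5)) = 443*(-60) = -26580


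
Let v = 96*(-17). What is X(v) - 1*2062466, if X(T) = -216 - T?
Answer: -2061050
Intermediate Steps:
v = -1632
X(v) - 1*2062466 = (-216 - 1*(-1632)) - 1*2062466 = (-216 + 1632) - 2062466 = 1416 - 2062466 = -2061050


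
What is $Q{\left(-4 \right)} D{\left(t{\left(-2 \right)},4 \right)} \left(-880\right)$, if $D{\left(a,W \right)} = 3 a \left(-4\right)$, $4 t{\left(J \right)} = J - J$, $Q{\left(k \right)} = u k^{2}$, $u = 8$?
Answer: $0$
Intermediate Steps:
$Q{\left(k \right)} = 8 k^{2}$
$t{\left(J \right)} = 0$ ($t{\left(J \right)} = \frac{J - J}{4} = \frac{1}{4} \cdot 0 = 0$)
$D{\left(a,W \right)} = - 12 a$
$Q{\left(-4 \right)} D{\left(t{\left(-2 \right)},4 \right)} \left(-880\right) = 8 \left(-4\right)^{2} \left(\left(-12\right) 0\right) \left(-880\right) = 8 \cdot 16 \cdot 0 \left(-880\right) = 128 \cdot 0 \left(-880\right) = 0 \left(-880\right) = 0$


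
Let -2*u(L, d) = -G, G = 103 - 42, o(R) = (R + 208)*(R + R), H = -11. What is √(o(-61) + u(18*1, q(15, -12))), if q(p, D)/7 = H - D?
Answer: I*√71614/2 ≈ 133.8*I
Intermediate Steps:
q(p, D) = -77 - 7*D (q(p, D) = 7*(-11 - D) = -77 - 7*D)
o(R) = 2*R*(208 + R) (o(R) = (208 + R)*(2*R) = 2*R*(208 + R))
G = 61
u(L, d) = 61/2 (u(L, d) = -(-1)*61/2 = -½*(-61) = 61/2)
√(o(-61) + u(18*1, q(15, -12))) = √(2*(-61)*(208 - 61) + 61/2) = √(2*(-61)*147 + 61/2) = √(-17934 + 61/2) = √(-35807/2) = I*√71614/2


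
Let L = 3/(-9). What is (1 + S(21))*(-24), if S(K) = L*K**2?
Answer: 3504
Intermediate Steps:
L = -1/3 (L = 3*(-1/9) = -1/3 ≈ -0.33333)
S(K) = -K**2/3
(1 + S(21))*(-24) = (1 - 1/3*21**2)*(-24) = (1 - 1/3*441)*(-24) = (1 - 147)*(-24) = -146*(-24) = 3504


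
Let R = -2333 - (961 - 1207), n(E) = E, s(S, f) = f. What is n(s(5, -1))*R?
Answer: 2087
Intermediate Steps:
R = -2087 (R = -2333 - 1*(-246) = -2333 + 246 = -2087)
n(s(5, -1))*R = -1*(-2087) = 2087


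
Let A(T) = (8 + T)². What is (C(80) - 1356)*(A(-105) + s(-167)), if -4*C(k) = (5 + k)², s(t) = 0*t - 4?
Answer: -118963845/4 ≈ -2.9741e+7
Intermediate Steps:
s(t) = -4 (s(t) = 0 - 4 = -4)
C(k) = -(5 + k)²/4
(C(80) - 1356)*(A(-105) + s(-167)) = (-(5 + 80)²/4 - 1356)*((8 - 105)² - 4) = (-¼*85² - 1356)*((-97)² - 4) = (-¼*7225 - 1356)*(9409 - 4) = (-7225/4 - 1356)*9405 = -12649/4*9405 = -118963845/4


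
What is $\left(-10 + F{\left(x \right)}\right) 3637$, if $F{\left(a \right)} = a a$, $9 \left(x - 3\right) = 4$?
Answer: $\frac{549187}{81} \approx 6780.1$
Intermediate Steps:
$x = \frac{31}{9}$ ($x = 3 + \frac{1}{9} \cdot 4 = 3 + \frac{4}{9} = \frac{31}{9} \approx 3.4444$)
$F{\left(a \right)} = a^{2}$
$\left(-10 + F{\left(x \right)}\right) 3637 = \left(-10 + \left(\frac{31}{9}\right)^{2}\right) 3637 = \left(-10 + \frac{961}{81}\right) 3637 = \frac{151}{81} \cdot 3637 = \frac{549187}{81}$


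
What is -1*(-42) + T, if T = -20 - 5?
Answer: 17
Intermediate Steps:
T = -25
-1*(-42) + T = -1*(-42) - 25 = 42 - 25 = 17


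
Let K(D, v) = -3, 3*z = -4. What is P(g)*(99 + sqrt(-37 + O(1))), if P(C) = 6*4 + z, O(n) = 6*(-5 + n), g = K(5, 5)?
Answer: 2244 + 68*I*sqrt(61)/3 ≈ 2244.0 + 177.03*I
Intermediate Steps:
z = -4/3 (z = (1/3)*(-4) = -4/3 ≈ -1.3333)
g = -3
O(n) = -30 + 6*n
P(C) = 68/3 (P(C) = 6*4 - 4/3 = 24 - 4/3 = 68/3)
P(g)*(99 + sqrt(-37 + O(1))) = 68*(99 + sqrt(-37 + (-30 + 6*1)))/3 = 68*(99 + sqrt(-37 + (-30 + 6)))/3 = 68*(99 + sqrt(-37 - 24))/3 = 68*(99 + sqrt(-61))/3 = 68*(99 + I*sqrt(61))/3 = 2244 + 68*I*sqrt(61)/3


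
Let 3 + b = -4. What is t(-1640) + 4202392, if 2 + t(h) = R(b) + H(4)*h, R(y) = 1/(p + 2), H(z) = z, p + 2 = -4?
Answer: 16783319/4 ≈ 4.1958e+6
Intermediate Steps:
p = -6 (p = -2 - 4 = -6)
b = -7 (b = -3 - 4 = -7)
R(y) = -1/4 (R(y) = 1/(-6 + 2) = 1/(-4) = -1/4)
t(h) = -9/4 + 4*h (t(h) = -2 + (-1/4 + 4*h) = -9/4 + 4*h)
t(-1640) + 4202392 = (-9/4 + 4*(-1640)) + 4202392 = (-9/4 - 6560) + 4202392 = -26249/4 + 4202392 = 16783319/4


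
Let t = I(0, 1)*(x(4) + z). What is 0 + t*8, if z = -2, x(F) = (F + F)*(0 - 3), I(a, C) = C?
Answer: -208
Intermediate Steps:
x(F) = -6*F (x(F) = (2*F)*(-3) = -6*F)
t = -26 (t = 1*(-6*4 - 2) = 1*(-24 - 2) = 1*(-26) = -26)
0 + t*8 = 0 - 26*8 = 0 - 208 = -208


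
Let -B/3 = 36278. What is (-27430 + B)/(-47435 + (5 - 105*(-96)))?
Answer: 68132/18675 ≈ 3.6483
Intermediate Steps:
B = -108834 (B = -3*36278 = -108834)
(-27430 + B)/(-47435 + (5 - 105*(-96))) = (-27430 - 108834)/(-47435 + (5 - 105*(-96))) = -136264/(-47435 + (5 + 10080)) = -136264/(-47435 + 10085) = -136264/(-37350) = -136264*(-1/37350) = 68132/18675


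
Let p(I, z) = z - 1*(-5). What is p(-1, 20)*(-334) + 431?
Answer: -7919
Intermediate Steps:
p(I, z) = 5 + z (p(I, z) = z + 5 = 5 + z)
p(-1, 20)*(-334) + 431 = (5 + 20)*(-334) + 431 = 25*(-334) + 431 = -8350 + 431 = -7919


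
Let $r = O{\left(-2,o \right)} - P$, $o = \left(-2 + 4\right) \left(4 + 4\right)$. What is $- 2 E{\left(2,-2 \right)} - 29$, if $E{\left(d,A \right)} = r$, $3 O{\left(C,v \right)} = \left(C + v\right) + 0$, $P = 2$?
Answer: $- \frac{103}{3} \approx -34.333$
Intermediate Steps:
$o = 16$ ($o = 2 \cdot 8 = 16$)
$O{\left(C,v \right)} = \frac{C}{3} + \frac{v}{3}$ ($O{\left(C,v \right)} = \frac{\left(C + v\right) + 0}{3} = \frac{C + v}{3} = \frac{C}{3} + \frac{v}{3}$)
$r = \frac{8}{3}$ ($r = \left(\frac{1}{3} \left(-2\right) + \frac{1}{3} \cdot 16\right) - 2 = \left(- \frac{2}{3} + \frac{16}{3}\right) - 2 = \frac{14}{3} - 2 = \frac{8}{3} \approx 2.6667$)
$E{\left(d,A \right)} = \frac{8}{3}$
$- 2 E{\left(2,-2 \right)} - 29 = \left(-2\right) \frac{8}{3} - 29 = - \frac{16}{3} - 29 = - \frac{103}{3}$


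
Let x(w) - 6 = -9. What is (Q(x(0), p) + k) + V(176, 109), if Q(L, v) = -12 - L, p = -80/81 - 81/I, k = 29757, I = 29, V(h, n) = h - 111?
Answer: 29813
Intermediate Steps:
V(h, n) = -111 + h
x(w) = -3 (x(w) = 6 - 9 = -3)
p = -8881/2349 (p = -80/81 - 81/29 = -8881/2349 ≈ -3.7808)
(Q(x(0), p) + k) + V(176, 109) = ((-12 - 1*(-3)) + 29757) + (-111 + 176) = ((-12 + 3) + 29757) + 65 = (-9 + 29757) + 65 = 29748 + 65 = 29813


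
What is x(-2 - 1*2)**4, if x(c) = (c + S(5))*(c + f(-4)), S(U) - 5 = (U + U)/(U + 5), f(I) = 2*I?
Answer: 331776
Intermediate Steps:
S(U) = 5 + 2*U/(5 + U) (S(U) = 5 + (U + U)/(U + 5) = 5 + (2*U)/(5 + U) = 5 + 2*U/(5 + U))
x(c) = (-8 + c)*(6 + c) (x(c) = (c + (25 + 7*5)/(5 + 5))*(c + 2*(-4)) = (c + (25 + 35)/10)*(c - 8) = (c + (1/10)*60)*(-8 + c) = (c + 6)*(-8 + c) = (6 + c)*(-8 + c) = (-8 + c)*(6 + c))
x(-2 - 1*2)**4 = (-48 + (-2 - 1*2)**2 - 2*(-2 - 1*2))**4 = (-48 + (-2 - 2)**2 - 2*(-2 - 2))**4 = (-48 + (-4)**2 - 2*(-4))**4 = (-48 + 16 + 8)**4 = (-24)**4 = 331776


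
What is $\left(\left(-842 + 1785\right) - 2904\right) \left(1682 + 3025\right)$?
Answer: $-9230427$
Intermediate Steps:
$\left(\left(-842 + 1785\right) - 2904\right) \left(1682 + 3025\right) = \left(943 - 2904\right) 4707 = \left(-1961\right) 4707 = -9230427$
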